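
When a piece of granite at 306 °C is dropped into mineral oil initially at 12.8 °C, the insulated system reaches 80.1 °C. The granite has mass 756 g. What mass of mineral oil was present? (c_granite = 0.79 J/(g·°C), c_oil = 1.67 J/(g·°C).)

Let T be the final temperature. ΣQ_i = 0:
756·0.79·(80.1 − 306) + m·1.67·(80.1 − 12.8) = 0
112.39 m = 134917
m = 134917/112.39 ≈ 1200 g

m ≈ 1200 g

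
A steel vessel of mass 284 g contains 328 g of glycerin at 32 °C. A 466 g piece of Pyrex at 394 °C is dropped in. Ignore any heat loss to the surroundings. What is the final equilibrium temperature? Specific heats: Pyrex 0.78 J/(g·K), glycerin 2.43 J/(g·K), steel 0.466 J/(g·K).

T_f ≈ 133.8 °C

Heat gained plus heat lost sum to zero:
466×0.78×(T − 394) + 328×2.43×(T − 32) + 284×0.466×(T − 32) = 0
363.48(T − 394) + 797.04(T − 32) + 132.34(T − 32) = 0
1292.9 T = 172951
T ≈ 133.77 °C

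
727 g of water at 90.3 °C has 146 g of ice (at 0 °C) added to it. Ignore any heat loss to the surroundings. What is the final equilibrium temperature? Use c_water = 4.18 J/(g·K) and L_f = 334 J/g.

T_f ≈ 61.8 °C

Sum of m c ΔT and latent-heat terms is zero:
fusion: m_ice L_f = 146×334 = 48764; meltwater 0→T: 146×4.18×T = 610.28 T; water cools: 727×4.18×(T − 90.3) = 3038.9(T − 90.3)
3649.1 T = 274409 − 48764 = 225645
T ≈ 61.84 °C — above 0 °C, consistent with complete melting.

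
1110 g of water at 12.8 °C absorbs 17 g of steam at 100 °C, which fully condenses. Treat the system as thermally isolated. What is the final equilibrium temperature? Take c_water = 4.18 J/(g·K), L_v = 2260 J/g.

T_f ≈ 22.3 °C

Setting the total heat transfer to zero:
condense steam: −17×2260 = −38420
  condensate cools 100→T: 17×4.18×(T − 100) = 71.06(T − 100)
  water warms: 1110×4.18×(T − 12.8) = 4639.8(T − 12.8)
4710.9 T = 38420 + 7106 + 59389 = 104915
T ≈ 22.27 °C (< 100 °C, so full condensation is consistent).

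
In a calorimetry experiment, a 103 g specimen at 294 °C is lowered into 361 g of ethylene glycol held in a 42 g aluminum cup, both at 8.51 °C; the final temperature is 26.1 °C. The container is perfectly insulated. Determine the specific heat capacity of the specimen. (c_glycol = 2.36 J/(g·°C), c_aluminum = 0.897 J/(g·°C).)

Let T be the final temperature. ΣQ_i = 0:
103·c·(26.1 − 294) + 361·2.36·(26.1 − 8.51) + 42·0.897·(26.1 − 8.51) = 0
-27594 c = -15649
c = -15649/-27594 ≈ 0.5671 J/(g·°C)

c ≈ 0.567 J/(g·°C)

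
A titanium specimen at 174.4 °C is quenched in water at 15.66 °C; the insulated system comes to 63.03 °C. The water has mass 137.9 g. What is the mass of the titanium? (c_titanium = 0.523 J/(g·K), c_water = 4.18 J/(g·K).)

Energy conservation, ΣQ = 0:
m·0.523·(63.03 − 174.4) + 137.9·4.18·(63.03 − 15.66) = 0
-58.25 m = -27305
m = -27305/-58.25 ≈ 468.8 g

m ≈ 469 g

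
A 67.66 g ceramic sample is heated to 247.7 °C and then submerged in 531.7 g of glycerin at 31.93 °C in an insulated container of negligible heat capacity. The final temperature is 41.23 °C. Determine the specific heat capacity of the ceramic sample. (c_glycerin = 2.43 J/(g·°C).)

c ≈ 0.86 J/(g·°C)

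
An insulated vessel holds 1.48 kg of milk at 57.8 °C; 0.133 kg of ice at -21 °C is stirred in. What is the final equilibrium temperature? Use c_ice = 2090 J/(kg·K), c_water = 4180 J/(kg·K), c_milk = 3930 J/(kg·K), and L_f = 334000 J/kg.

Energy balance with sensible and latent terms:
warm ice to 0 °C: 0.133×2090×(0 − (-21)) = 5837.4; fusion: m_ice L_f = 0.133×334000 = 44422; warm the meltwater: 555.94 T; milk cools: 1.48×3930×(T − 57.8) = 5816.4(T − 57.8)
6372.3 T = 336188 − 50259 = 285929
T ≈ 44.87 °C. Since T > 0 °C, the all-ice-melts assumption holds.

T_f ≈ 44.9 °C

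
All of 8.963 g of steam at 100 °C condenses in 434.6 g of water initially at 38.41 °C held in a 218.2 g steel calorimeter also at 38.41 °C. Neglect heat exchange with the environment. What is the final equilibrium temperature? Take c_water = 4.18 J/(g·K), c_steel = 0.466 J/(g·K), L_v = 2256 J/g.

T_f ≈ 49.9 °C

Sum of m c ΔT and latent-heat terms is zero:
latent heat released on condensation: 8.963·2256 = 20221; condensed water 100 °C→T: 37.47(T − 100); water warms: 434.6·4.18·(T − 38.41) = 1816.6(T − 38.41); steel cup: 218.2·0.466·(T − 38.41) = 101.68(T − 38.41)
1955.8 T = 20221 + 3746.5 + 73682 = 97649
T ≈ 49.93 °C — below 100 °C, confirming all the steam condensed.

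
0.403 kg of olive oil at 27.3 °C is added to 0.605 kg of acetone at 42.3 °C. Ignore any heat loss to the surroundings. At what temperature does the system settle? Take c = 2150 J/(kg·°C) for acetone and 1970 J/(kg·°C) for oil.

T_f ≈ 36.6 °C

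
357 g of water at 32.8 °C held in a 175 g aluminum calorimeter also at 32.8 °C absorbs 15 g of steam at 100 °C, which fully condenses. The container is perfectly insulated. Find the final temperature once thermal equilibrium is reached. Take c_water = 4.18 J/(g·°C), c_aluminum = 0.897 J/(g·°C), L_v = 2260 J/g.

T_f ≈ 55.1 °C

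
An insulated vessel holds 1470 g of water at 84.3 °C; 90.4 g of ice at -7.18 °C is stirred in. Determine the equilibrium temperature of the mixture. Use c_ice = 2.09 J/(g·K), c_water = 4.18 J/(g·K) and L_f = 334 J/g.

T_f ≈ 74.6 °C

Energy balance with sensible and latent terms:
warm ice to 0 °C: 90.4×2.09×(0 − (-7.18)) = 1356.6
  melt ice: 90.4×334 = 30194
  warm the meltwater: 377.87 T
  water cools: 1470×4.18×(T − 84.3) = 6144.6(T − 84.3)
6522.5 T = 517990 − 31550 = 486440
T ≈ 74.58 °C (positive, so assuming full melt was valid).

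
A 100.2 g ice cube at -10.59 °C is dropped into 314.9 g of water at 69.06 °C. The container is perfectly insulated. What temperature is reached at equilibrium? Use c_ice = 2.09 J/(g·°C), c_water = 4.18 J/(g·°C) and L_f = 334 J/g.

T_f ≈ 31.8 °C

Conservation of energy gives ΣQ = 0:
warm ice to 0 °C: 100.2·2.09·(0 − (-10.59)) = 2217.7
  fusion: m_ice L_f = 100.2·334 = 33467
  warm the meltwater: 418.84 T
  water: 1316.3(T − 69.06)
1735.1 T = 90902 − 35685 = 55218
T ≈ 31.82 °C — above 0 °C, consistent with complete melting.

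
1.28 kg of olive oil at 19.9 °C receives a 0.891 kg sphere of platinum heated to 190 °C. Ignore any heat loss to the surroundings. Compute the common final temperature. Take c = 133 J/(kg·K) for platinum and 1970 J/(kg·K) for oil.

Energy conservation, ΣQ = 0:
0.891·133·(T − 190) + 1.28·1970·(T − 19.9) = 0
118.5(T − 190) + 2521.6(T − 19.9) = 0
(118.5 + 2521.6) T = 118.5·190 + 2521.6·19.9
T = 72695/2640.1 ≈ 27.54 °C

T_f ≈ 27.5 °C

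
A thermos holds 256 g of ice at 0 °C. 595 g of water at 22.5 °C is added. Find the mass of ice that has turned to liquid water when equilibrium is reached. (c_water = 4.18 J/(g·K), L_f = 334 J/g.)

m_melted ≈ 168 g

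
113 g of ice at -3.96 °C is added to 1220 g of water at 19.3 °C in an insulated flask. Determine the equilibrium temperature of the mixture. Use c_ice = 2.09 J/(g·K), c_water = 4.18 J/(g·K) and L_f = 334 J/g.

Net heat exchanged in the isolated system is zero:
ice -3.96→0 °C: 113·2.09·3.96 = 935.23; melt ice: 113·334 = 37742; warm the meltwater: 472.34 T; water: 5099.6(T − 19.3)
5571.9 T = 98422 − 38677 = 59745
T ≈ 10.72 °C (positive, so assuming full melt was valid).

T_f ≈ 10.7 °C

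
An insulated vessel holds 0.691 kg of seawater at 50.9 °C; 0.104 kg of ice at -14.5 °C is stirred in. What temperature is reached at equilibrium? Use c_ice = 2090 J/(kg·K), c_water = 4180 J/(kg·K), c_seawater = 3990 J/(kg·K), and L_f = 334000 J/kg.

T_f ≈ 32.1 °C

Net heat exchanged in the isolated system is zero:
ice -14.5→0 °C: 0.104·2090·14.5 = 3151.7
  melt ice: 0.104·334000 = 34736
  meltwater 0→T: 0.104·4180·T = 434.72 T
  seawater: 2757.1(T − 50.9)
3191.8 T = 140336 − 37888 = 102448
T ≈ 32.10 °C — above 0 °C, consistent with complete melting.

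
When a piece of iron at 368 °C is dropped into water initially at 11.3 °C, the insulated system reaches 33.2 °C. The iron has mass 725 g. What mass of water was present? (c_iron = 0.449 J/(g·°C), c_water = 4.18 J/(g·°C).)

m ≈ 1190 g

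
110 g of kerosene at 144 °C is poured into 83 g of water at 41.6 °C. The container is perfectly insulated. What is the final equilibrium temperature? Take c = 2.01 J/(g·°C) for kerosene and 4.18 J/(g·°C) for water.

T_f ≈ 81.5 °C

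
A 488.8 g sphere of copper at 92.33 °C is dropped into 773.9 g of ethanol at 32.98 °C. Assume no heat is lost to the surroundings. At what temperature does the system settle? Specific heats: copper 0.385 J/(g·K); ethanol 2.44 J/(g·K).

T_f ≈ 38.4 °C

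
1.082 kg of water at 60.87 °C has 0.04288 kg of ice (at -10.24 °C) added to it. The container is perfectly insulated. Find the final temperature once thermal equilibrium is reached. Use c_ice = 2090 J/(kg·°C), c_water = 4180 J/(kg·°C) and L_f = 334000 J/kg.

T_f ≈ 55.3 °C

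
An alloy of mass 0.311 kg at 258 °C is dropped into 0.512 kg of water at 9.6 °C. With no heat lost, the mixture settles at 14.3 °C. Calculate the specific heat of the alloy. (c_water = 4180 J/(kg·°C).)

c ≈ 133 J/(kg·°C)

Net heat exchanged in the isolated system is zero:
0.311×c×(14.3 − 258) + 0.512×4180×(14.3 − 9.6) = 0
-75.79 c = -10059
c = -10059/-75.79 ≈ 132.7 J/(kg·°C)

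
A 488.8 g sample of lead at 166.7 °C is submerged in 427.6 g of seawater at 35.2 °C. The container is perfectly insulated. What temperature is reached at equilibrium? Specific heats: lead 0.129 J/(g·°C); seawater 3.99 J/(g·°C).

With ΣQ=0 the equilibrium temperature is the m·c-weighted mean:
T_f = (63.06×166.7 + 1706.1×35.2) / (63.06 + 1706.1)
    = 70567 / 1769.2 ≈ 39.89 °C

T_f ≈ 39.9 °C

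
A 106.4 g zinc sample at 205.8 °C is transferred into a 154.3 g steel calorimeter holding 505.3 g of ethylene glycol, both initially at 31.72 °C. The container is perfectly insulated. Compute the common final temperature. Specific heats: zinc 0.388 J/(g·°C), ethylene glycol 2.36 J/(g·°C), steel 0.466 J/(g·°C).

T_f ≈ 37.2 °C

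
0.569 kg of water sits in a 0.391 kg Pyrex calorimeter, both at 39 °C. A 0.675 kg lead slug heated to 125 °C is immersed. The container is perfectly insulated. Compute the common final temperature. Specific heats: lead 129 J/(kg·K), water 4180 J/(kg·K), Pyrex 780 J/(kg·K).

T_f ≈ 41.7 °C

Energy conservation, ΣQ = 0:
0.675×129×(T − 125) + 0.569×4180×(T − 39) + 0.391×780×(T − 39) = 0
87.08(T − 125) + 2378.4(T − 39) + 304.98(T − 39) = 0
(87.08 + 2378.4 + 304.98) T = 87.08×125 + 2378.4×39 + 304.98×39
T ≈ 41.70 °C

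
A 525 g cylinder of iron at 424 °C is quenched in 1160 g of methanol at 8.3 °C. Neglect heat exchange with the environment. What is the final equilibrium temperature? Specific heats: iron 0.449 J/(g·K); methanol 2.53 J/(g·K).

T_f ≈ 39.2 °C

Conservation of energy gives ΣQ = 0:
525·0.449·(T − 424) + 1160·2.53·(T − 8.3) = 0
(235.72 + 2934.8) T = 235.72·424 + 2934.8·8.3
T = 124306/3170.5 ≈ 39.21 °C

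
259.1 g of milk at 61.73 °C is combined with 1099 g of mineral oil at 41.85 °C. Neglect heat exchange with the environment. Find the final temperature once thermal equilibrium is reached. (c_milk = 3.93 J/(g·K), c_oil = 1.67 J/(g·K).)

T_f ≈ 48.9 °C

Set heat shed by the hot body equal to heat absorbed by the cold body:
259.1*3.93*(61.73 − T) = 1099*1.67*(T − 41.85)
1018.3(61.73 − T) = 1835.3(T − 41.85)
2853.6 T = 139666  ⇒  T ≈ 48.94 °C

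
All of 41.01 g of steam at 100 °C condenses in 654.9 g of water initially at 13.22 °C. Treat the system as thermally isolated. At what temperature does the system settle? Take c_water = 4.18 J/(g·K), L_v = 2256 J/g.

T_f ≈ 50.1 °C

Let T be the final temperature. ΣQ_i = 0:
condense steam: −41.01×2256 = −92519; condensed water 100 °C→T: 171.42(T − 100); water warms: 654.9×4.18×(T − 13.22) = 2737.5(T − 13.22)
2908.9 T = 92519 + 17142 + 36190 = 145850
T ≈ 50.14 °C (< 100 °C, so full condensation is consistent).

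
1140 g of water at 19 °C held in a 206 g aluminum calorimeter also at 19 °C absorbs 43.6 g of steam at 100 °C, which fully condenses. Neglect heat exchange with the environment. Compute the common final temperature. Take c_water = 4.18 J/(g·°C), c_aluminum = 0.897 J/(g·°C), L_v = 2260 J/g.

Energy conservation, ΣQ = 0:
latent heat released on condensation: 43.6×2260 = 98536
  condensate cools 100→T: 43.6×4.18×(T − 100) = 182.25(T − 100)
  water warms: 1140×4.18×(T − 19) = 4765.2(T − 19)
  aluminum cup: 206×0.897×(T − 19) = 184.78(T − 19)
5132.2 T = 98536 + 18225 + 94050 = 210810
T ≈ 41.08 °C — below 100 °C, confirming all the steam condensed.

T_f ≈ 41.1 °C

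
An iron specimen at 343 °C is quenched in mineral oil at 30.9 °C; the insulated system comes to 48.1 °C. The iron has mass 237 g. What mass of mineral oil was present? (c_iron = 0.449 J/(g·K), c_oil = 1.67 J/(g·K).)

Taking heat into each body as positive, Σ m c ΔT = 0:
237·0.449·(48.1 − 343) + m·1.67·(48.1 − 30.9) = 0
28.72 m = 31381
m = 31381/28.72 ≈ 1093 g

m ≈ 1090 g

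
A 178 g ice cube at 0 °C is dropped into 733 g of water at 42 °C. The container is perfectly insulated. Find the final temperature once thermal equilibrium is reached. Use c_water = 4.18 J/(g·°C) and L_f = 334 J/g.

Taking heat into each body as positive, Σ m c ΔT = 0:
melt ice: 178×334 = 59452; warm the meltwater: 744.04 T; water: 3063.9(T − 42)
3808 T = 128685 − 59452 = 69233
T ≈ 18.18 °C. Since T > 0 °C, the all-ice-melts assumption holds.

T_f ≈ 18.2 °C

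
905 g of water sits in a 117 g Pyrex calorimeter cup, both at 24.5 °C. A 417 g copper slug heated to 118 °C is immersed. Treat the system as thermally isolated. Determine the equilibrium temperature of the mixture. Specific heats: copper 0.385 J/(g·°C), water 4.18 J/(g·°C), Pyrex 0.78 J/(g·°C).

T_f ≈ 28.2 °C

Energy conservation, ΣQ = 0:
417×0.385×(T − 118) + 905×4.18×(T − 24.5) + 117×0.78×(T − 24.5) = 0
160.55(T − 118) + 3782.9(T − 24.5) + 91.26(T − 24.5) = 0
4034.7 T = 113861
T ≈ 28.22 °C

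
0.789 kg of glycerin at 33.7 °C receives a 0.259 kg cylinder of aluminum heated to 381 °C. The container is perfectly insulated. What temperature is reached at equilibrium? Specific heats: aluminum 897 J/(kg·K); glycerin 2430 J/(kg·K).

Set heat shed by the hot body equal to heat absorbed by the cold body:
0.259·897·(381 − T) = 0.789·2430·(T − 33.7)
232.32(381 − T) = 1917.3(T − 33.7)
2149.6 T = 153127  ⇒  T ≈ 71.24 °C

T_f ≈ 71.2 °C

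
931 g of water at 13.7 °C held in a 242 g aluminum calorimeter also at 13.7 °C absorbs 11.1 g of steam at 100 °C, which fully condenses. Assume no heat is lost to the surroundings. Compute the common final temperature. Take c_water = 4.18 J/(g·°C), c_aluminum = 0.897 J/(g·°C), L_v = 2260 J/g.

Energy balance with sensible and latent terms:
condense steam: −11.1×2260 = −25086
  condensate cools 100→T: 11.1×4.18×(T − 100) = 46.4(T − 100)
  original water: 3891.6(T − 13.7)
  aluminum cup: 242×0.897×(T − 13.7) = 217.07(T − 13.7)
4155.1 T = 25086 + 4639.8 + 56289 = 86014
T ≈ 20.70 °C — below 100 °C, confirming all the steam condensed.

T_f ≈ 20.7 °C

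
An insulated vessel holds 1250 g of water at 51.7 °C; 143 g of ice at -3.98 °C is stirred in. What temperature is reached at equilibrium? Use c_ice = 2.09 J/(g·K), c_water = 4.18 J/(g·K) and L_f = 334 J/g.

Let T be the final temperature. ΣQ_i = 0:
ice -3.98→0 °C: 143·2.09·3.98 = 1189.5; fusion: m_ice L_f = 143·334 = 47762; meltwater 0→T: 143·4.18·T = 597.74 T; water cools: 1250·4.18·(T − 51.7) = 5225(T − 51.7)
5822.7 T = 270132 − 48952 = 221181
T ≈ 37.99 °C — above 0 °C, consistent with complete melting.

T_f ≈ 38.0 °C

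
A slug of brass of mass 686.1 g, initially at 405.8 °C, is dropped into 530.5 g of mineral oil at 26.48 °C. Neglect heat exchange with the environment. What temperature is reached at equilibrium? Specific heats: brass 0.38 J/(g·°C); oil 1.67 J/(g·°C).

T_f ≈ 112.7 °C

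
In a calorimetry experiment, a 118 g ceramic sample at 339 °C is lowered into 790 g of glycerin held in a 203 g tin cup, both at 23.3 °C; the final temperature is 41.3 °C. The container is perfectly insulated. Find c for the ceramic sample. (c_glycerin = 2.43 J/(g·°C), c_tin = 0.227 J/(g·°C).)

Setting the total heat transfer to zero:
118·c·(41.3 − 339) + 790·2.43·(41.3 − 23.3) + 203·0.227·(41.3 − 23.3) = 0
-35129 c = -35384
c = -35384/-35129 ≈ 1.007 J/(g·°C)

c ≈ 1.01 J/(g·°C)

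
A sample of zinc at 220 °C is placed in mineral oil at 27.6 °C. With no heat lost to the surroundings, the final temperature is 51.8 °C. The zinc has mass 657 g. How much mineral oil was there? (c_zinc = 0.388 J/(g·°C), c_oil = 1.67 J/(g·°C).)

m ≈ 1060 g

Let T be the final temperature. ΣQ_i = 0:
657·0.388·(51.8 − 220) + m·1.67·(51.8 − 27.6) = 0
40.41 m = 42877
m = 42877/40.41 ≈ 1061 g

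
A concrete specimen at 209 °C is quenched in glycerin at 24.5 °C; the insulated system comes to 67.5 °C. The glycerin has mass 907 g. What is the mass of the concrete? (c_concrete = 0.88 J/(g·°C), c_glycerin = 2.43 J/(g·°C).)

Net heat exchanged in the isolated system is zero:
m·0.88·(67.5 − 209) + 907·2.43·(67.5 − 24.5) = 0
-124.52 m = -94772
m = -94772/-124.52 ≈ 761.1 g

m ≈ 761 g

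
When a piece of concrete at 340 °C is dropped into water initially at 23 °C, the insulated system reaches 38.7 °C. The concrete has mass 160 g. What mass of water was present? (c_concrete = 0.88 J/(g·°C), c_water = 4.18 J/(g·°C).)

m ≈ 646 g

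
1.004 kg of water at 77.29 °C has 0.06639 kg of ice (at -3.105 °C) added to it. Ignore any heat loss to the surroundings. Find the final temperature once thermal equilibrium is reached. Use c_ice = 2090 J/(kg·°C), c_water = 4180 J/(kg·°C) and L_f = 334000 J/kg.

T_f ≈ 67.4 °C

Energy conservation, ΣQ = 0:
warm ice to 0 °C: 0.06639·2090·(0 − (-3.105)) = 430.83
  melt ice: 0.06639·334000 = 22174
  meltwater 0→T: 0.06639·4180·T = 277.51 T
  water: 4196.7(T − 77.29)
4474.2 T = 324364 − 22605 = 301759
T ≈ 67.44 °C — above 0 °C, consistent with complete melting.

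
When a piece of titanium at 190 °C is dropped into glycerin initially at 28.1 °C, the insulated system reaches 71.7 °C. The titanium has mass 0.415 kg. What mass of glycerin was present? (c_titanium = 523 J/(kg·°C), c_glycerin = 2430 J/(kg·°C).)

Taking heat into each body as positive, Σ m c ΔT = 0:
0.415×523×(71.7 − 190) + m×2430×(71.7 − 28.1) = 0
105948 m = 25676
m = 25676/105948 ≈ 0.2423 kg

m ≈ 0.242 kg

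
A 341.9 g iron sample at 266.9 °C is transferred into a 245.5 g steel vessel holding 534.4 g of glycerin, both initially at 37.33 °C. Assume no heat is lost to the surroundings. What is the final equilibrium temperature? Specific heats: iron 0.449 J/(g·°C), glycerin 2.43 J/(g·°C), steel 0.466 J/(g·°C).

T_f ≈ 59.8 °C

Net heat exchanged in the isolated system is zero:
341.9×0.449×(T − 266.9) + 534.4×2.43×(T − 37.33) + 245.5×0.466×(T − 37.33) = 0
153.51(T − 266.9) + 1298.6(T − 37.33) + 114.4(T − 37.33) = 0
(153.51 + 1298.6 + 114.4) T = 153.51×266.9 + 1298.6×37.33 + 114.4×37.33
T = 93720/1566.5 ≈ 59.83 °C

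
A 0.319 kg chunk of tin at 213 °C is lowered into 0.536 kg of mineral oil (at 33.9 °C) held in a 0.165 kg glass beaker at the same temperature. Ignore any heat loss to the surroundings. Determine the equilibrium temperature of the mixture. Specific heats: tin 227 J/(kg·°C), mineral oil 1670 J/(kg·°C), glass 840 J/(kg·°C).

T_f ≈ 45.6 °C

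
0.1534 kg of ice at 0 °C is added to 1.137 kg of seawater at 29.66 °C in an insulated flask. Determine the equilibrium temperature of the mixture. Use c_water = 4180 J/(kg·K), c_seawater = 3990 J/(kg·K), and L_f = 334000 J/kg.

T_f ≈ 16.1 °C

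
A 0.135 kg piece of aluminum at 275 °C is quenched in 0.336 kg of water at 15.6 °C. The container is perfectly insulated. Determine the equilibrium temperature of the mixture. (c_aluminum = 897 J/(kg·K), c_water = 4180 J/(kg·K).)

T_f ≈ 36.2 °C

With ΣQ=0 the equilibrium temperature is the m·c-weighted mean:
T_f = (121.1×275 + 1404.5×15.6) / (121.1 + 1404.5)
    = 55211 / 1525.6 ≈ 36.19 °C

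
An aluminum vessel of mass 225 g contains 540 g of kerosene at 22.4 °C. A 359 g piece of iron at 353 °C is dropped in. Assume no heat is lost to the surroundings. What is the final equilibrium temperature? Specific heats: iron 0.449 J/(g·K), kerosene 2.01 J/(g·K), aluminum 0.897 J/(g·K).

T_f ≈ 59.2 °C

Energy conservation, ΣQ = 0:
359×0.449×(T − 353) + 540×2.01×(T − 22.4) + 225×0.897×(T − 22.4) = 0
161.19(T − 353) + 1085.4(T − 22.4) + 201.83(T − 22.4) = 0
(161.19 + 1085.4 + 201.83) T = 161.19×353 + 1085.4×22.4 + 201.83×22.4
T = 85734 / 1448.4 = 59.2 °C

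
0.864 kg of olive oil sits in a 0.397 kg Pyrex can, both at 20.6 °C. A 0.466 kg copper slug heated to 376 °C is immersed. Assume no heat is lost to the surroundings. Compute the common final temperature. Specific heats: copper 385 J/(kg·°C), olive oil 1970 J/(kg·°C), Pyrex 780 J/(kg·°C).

T_f ≈ 49.7 °C

T_f = Σ m_i c_i T_i / Σ m_i c_i:
T_f = (179.41×376 + 1702.1×20.6 + 309.66×20.6) / (179.41 + 1702.1 + 309.66)
    = 108900 / 2191.2 ≈ 49.70 °C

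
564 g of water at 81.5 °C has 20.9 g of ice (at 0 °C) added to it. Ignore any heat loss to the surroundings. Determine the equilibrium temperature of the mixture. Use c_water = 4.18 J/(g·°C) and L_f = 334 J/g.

T_f ≈ 75.7 °C

Heat gained plus heat lost sum to zero:
latent heat to melt: 20.9·334 = 6980.6; meltwater 0→T: 20.9·4.18·T = 87.36 T; water cools: 564·4.18·(T − 81.5) = 2357.5(T − 81.5)
2444.9 T = 192138 − 6980.6 = 185157
T ≈ 75.73 °C — above 0 °C, consistent with complete melting.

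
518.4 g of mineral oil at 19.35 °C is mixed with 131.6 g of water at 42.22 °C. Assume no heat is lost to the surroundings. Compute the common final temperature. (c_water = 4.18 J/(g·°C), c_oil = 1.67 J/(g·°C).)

T_f ≈ 28.2 °C

Set heat shed by the hot body equal to heat absorbed by the cold body:
131.6*4.18*(42.22 − T) = 518.4*1.67*(T − 19.35)
550.09(42.22 − T) = 865.73(T − 19.35)
1415.8 T = 39977  ⇒  T ≈ 28.24 °C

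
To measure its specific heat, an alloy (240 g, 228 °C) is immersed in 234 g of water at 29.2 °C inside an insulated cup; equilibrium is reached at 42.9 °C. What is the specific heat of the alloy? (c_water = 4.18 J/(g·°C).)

c ≈ 0.302 J/(g·°C)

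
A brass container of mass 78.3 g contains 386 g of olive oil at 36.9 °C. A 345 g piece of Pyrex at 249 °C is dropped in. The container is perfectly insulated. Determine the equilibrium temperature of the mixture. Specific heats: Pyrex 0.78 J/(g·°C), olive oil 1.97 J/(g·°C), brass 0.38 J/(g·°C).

Taking heat into each body as positive, Σ m c ΔT = 0:
345·0.78·(T − 249) + 386·1.97·(T − 36.9) + 78.3·0.38·(T − 36.9) = 0
269.1(T − 249) + 760.42(T − 36.9) + 29.75(T − 36.9) = 0
1059.3 T = 96163
T = 96163/1059.3 ≈ 90.78 °C

T_f ≈ 90.8 °C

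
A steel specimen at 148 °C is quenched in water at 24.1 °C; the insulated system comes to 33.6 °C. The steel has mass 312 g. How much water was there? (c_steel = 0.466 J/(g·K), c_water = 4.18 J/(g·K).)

m ≈ 419 g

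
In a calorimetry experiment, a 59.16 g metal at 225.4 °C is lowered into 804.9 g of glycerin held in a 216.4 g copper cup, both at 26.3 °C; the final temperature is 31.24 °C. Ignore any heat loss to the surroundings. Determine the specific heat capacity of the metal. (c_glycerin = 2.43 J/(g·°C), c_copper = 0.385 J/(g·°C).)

c ≈ 0.877 J/(g·°C)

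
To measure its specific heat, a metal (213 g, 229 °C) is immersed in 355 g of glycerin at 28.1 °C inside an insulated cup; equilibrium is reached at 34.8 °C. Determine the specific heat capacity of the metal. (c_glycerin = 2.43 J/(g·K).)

c ≈ 0.14 J/(g·K)

Heat gained plus heat lost sum to zero:
213·c·(34.8 − 229) + 355·2.43·(34.8 − 28.1) = 0
-41365 c = -5779.8
c = -5779.8/-41365 ≈ 0.1397 J/(g·K)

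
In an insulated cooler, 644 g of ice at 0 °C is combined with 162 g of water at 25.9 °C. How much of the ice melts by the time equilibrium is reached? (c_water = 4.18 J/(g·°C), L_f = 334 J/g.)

m_melted ≈ 52.5 g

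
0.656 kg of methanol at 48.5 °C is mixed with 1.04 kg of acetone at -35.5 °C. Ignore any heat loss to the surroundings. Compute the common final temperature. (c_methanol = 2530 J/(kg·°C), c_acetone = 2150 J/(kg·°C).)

T_f ≈ 0.3 °C

T_f = Σ m_i c_i T_i / Σ m_i c_i:
T_f = (1659.7×48.5 + 2236×(-35.5)) / (1659.7 + 2236)
    = 1116.5 / 3895.7 ≈ 0.29 °C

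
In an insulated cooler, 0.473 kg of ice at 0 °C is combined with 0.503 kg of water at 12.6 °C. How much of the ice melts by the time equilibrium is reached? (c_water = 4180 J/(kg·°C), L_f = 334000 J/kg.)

Water can give up m c ΔT = 0.503×4180×12.6 = 26492 J before reaching 0 °C.
To melt every bit of ice: 0.473×334000 = 157982 J.
26492 J < 157982 J, so only part of the ice melts and the system sits at 0 °C.
m_melted×334000 = 26492  ⇒  m_melted ≈ 0.07932 kg.

m_melted ≈ 0.0793 kg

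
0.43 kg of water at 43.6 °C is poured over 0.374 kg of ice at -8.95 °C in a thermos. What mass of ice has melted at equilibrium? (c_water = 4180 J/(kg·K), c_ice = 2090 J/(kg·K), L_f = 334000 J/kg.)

m_melted ≈ 0.214 kg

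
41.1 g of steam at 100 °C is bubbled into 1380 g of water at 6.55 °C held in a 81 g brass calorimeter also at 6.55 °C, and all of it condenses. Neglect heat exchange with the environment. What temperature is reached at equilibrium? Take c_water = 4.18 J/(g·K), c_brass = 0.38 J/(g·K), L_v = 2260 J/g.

T_f ≈ 24.8 °C

Let T be the final temperature. ΣQ_i = 0:
condense steam: −41.1×2260 = −92886
  condensate cools 100→T: 41.1×4.18×(T − 100) = 171.8(T − 100)
  original water: 5768.4(T − 6.55)
  brass cup: 81×0.38×(T − 6.55) = 30.78(T − 6.55)
5971 T = 92886 + 17180 + 37985 = 148050
T ≈ 24.80 °C, under the boiling point, so the assumption holds.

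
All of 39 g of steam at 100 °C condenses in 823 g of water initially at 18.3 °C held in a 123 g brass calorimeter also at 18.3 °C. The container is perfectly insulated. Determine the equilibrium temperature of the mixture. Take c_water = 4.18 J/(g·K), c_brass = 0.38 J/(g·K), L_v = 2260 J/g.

T_f ≈ 46.1 °C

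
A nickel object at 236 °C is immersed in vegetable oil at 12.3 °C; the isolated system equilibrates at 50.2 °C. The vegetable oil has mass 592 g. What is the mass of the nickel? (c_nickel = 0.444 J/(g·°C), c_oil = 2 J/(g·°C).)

|Q_nickel| = |Q_oil|:
m×0.444×(236 − 50.2) = 592×2×(50.2 − 12.3)
82.5 m = 44874  ⇒  m ≈ 544 g

m ≈ 544 g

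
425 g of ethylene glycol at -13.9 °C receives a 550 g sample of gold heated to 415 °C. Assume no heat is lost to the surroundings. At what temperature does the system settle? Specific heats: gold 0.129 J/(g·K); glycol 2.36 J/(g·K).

T_f ≈ 14.4 °C

T_f = Σ m_i c_i T_i / Σ m_i c_i:
T_f = (70.95*415 + 1003*(-13.9)) / (70.95 + 1003)
    = 15503 / 1074 ≈ 14.44 °C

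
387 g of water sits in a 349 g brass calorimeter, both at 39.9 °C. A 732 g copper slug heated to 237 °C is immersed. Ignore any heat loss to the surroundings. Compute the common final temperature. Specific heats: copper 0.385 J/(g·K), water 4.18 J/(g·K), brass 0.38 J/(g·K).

With ΣQ=0 the equilibrium temperature is the m·c-weighted mean:
T_f = (281.82·237 + 1617.7·39.9 + 132.62·39.9) / (281.82 + 1617.7 + 132.62)
    = 136628 / 2032.1 ≈ 67.23 °C

T_f ≈ 67.2 °C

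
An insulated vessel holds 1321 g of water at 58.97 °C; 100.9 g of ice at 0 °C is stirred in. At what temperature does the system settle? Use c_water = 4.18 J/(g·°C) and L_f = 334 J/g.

Heat gained plus heat lost sum to zero:
melt ice: 100.9×334 = 33701
  warm the meltwater: 421.76 T
  water cools: 1321×4.18×(T − 58.97) = 5521.8(T − 58.97)
5943.5 T = 325619 − 33701 = 291919
T ≈ 49.12 °C — above 0 °C, consistent with complete melting.

T_f ≈ 49.1 °C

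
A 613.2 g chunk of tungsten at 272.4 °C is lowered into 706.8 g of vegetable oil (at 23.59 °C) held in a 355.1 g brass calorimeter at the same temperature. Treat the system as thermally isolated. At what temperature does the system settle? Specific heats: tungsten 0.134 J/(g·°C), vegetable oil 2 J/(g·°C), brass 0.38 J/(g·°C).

T_f ≈ 36.1 °C

T_f is the heat-capacity-weighted average of the initial temperatures:
T_f = (82.17·272.4 + 1413.6·23.59 + 134.94·23.59) / (82.17 + 1413.6 + 134.94)
    = 58913 / 1630.7 ≈ 36.13 °C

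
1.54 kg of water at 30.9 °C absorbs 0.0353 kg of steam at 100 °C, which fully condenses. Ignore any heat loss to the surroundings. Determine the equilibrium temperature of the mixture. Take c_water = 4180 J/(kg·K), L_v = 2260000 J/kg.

T_f ≈ 44.6 °C

Heat gained plus heat lost sum to zero:
condense steam: −0.0353×2260000 = −79778
  condensate cools 100→T: 0.0353×4180×(T − 100) = 147.55(T − 100)
  original water: 6437.2(T − 30.9)
6584.8 T = 79778 + 14755 + 198909 = 293443
T ≈ 44.56 °C, under the boiling point, so the assumption holds.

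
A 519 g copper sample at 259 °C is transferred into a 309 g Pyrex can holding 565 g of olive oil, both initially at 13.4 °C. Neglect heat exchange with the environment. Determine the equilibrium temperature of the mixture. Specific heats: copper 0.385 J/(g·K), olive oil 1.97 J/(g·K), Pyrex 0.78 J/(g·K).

Conservation of energy gives ΣQ = 0:
519·0.385·(T − 259) + 565·1.97·(T − 13.4) + 309·0.78·(T − 13.4) = 0
(199.81 + 1113 + 241.02) T = 199.81·259 + 1113·13.4 + 241.02·13.4
T ≈ 44.98 °C

T_f ≈ 45.0 °C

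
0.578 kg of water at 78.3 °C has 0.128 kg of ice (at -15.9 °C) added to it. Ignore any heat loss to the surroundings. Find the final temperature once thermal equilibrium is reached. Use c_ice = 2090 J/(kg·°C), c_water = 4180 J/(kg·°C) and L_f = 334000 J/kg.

Sum of m c ΔT and latent-heat terms is zero:
ice -15.9→0 °C: 0.128×2090×15.9 = 4253.6
  melt ice: 0.128×334000 = 42752
  warm the meltwater: 535.04 T
  water cools: 0.578×4180×(T − 78.3) = 2416(T − 78.3)
2951.1 T = 189176 − 47006 = 142170
T ≈ 48.18 °C. Since T > 0 °C, the all-ice-melts assumption holds.

T_f ≈ 48.2 °C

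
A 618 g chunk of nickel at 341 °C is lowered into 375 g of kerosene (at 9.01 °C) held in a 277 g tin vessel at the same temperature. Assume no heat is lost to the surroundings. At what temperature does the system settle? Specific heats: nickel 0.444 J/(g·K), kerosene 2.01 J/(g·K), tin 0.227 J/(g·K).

T_f ≈ 92.5 °C

T_f = Σ m_i c_i T_i / Σ m_i c_i:
T_f = (274.39×341 + 753.75×9.01 + 62.88×9.01) / (274.39 + 753.75 + 62.88)
    = 100925 / 1091 ≈ 92.51 °C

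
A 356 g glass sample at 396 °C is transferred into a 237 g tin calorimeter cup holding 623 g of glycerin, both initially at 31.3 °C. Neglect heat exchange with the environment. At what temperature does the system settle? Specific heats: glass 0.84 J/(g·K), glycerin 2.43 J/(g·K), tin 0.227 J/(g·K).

T_f ≈ 89.7 °C

Taking heat into each body as positive, Σ m c ΔT = 0:
356×0.84×(T − 396) + 623×2.43×(T − 31.3) + 237×0.227×(T − 31.3) = 0
1866.7 T = 167489
T ≈ 89.72 °C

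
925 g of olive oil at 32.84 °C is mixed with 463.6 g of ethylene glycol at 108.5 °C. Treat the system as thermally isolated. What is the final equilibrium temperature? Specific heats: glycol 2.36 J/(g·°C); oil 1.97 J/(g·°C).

T_f ≈ 61.2 °C

Set heat shed by the hot body equal to heat absorbed by the cold body:
463.6×2.36×(108.5 − T) = 925×1.97×(T − 32.84)
1094.1(108.5 − T) = 1822.2(T − 32.84)
2916.3 T = 178552  ⇒  T ≈ 61.22 °C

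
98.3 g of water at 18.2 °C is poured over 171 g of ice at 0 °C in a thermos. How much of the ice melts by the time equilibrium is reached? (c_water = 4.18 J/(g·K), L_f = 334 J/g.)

Water can give up m c ΔT = 98.3×4.18×18.2 = 7478.3 J before reaching 0 °C.
Fully melting the ice requires m_ice L_f = 171×334 = 57114 J.
Since 7478.3 < 57114 J, not all the ice melts; equilibrium is at 0 °C.
m_melted×334 = 7478.3  ⇒  m_melted ≈ 22.39 g.

m_melted ≈ 22.4 g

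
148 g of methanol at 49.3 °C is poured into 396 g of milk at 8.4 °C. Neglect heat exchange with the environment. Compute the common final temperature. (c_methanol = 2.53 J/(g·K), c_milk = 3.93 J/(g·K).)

T_f ≈ 16.3 °C

|Q_methanol| = |Q_milk|:
148×2.53×(49.3 − T) = 396×3.93×(T − 8.4)
374.44(49.3 − T) = 1556.3(T − 8.4)
1930.7 T = 31533  ⇒  T ≈ 16.33 °C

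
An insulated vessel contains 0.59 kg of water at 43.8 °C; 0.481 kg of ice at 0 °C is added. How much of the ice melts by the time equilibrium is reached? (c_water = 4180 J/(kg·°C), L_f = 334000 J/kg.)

Heat available from the water dropping to 0 °C: 0.59×4180×43.8 = 108020 J.
To melt every bit of ice: 0.481×334000 = 160654 J.
108020 J < 160654 J, so only part of the ice melts and the system sits at 0 °C.
m_melted×334000 = 108020  ⇒  m_melted ≈ 0.3234 kg.

m_melted ≈ 0.323 kg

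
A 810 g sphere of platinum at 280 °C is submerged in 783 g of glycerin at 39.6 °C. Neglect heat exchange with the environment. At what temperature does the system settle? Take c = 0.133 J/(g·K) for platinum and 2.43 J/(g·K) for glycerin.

T_f ≈ 52.5 °C

Setting the total heat transfer to zero:
810×0.133×(T − 280) + 783×2.43×(T − 39.6) = 0
107.73(T − 280) + 1902.7(T − 39.6) = 0
(107.73 + 1902.7) T = 107.73×280 + 1902.7×39.6
T = 105511/2010.4 ≈ 52.48 °C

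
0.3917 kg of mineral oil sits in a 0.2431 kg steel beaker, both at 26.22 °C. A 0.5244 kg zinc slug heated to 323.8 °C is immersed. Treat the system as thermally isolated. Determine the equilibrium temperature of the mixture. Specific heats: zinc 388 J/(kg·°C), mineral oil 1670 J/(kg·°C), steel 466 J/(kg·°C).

T_f ≈ 88.6 °C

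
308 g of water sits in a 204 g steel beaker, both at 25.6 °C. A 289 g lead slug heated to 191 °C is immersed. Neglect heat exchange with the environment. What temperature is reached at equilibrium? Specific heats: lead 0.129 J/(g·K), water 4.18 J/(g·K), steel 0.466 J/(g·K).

Heat gained plus heat lost sum to zero:
289×0.129×(T − 191) + 308×4.18×(T − 25.6) + 204×0.466×(T − 25.6) = 0
37.28(T − 191) + 1287.4(T − 25.6) + 95.06(T − 25.6) = 0
(37.28 + 1287.4 + 95.06) T = 37.28×191 + 1287.4×25.6 + 95.06×25.6
T = 42513/1419.8 ≈ 29.94 °C

T_f ≈ 29.9 °C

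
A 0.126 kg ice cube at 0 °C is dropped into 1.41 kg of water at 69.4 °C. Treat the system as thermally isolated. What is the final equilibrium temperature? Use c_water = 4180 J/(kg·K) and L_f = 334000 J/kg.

Conservation of energy gives ΣQ = 0:
latent heat to melt: 0.126·334000 = 42084; meltwater 0→T: 0.126·4180·T = 526.68 T; water: 5893.8(T − 69.4)
6420.5 T = 409030 − 42084 = 366946
T ≈ 57.15 °C — above 0 °C, consistent with complete melting.

T_f ≈ 57.2 °C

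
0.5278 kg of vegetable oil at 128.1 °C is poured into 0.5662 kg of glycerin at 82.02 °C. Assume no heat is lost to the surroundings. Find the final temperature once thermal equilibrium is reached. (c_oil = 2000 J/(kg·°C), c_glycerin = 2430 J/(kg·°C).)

Conservation of energy gives ΣQ = 0:
0.5278×2000×(T − 128.1) + 0.5662×2430×(T − 82.02) = 0
2431.5 T = 248071
T = 248071 / 2431.5 = 102 °C

T_f ≈ 102.0 °C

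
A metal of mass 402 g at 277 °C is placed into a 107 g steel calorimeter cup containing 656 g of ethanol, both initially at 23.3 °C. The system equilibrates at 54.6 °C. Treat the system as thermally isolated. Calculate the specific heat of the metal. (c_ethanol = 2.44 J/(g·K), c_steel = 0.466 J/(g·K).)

c ≈ 0.578 J/(g·K)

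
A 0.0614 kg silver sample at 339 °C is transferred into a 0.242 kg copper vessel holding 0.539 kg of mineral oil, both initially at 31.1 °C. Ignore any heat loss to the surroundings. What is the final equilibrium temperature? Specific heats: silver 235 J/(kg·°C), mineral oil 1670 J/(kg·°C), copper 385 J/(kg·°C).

Heat gained plus heat lost sum to zero:
0.0614·235·(T − 339) + 0.539·1670·(T − 31.1) + 0.242·385·(T − 31.1) = 0
(14.43 + 900.13 + 93.17) T = 14.43·339 + 900.13·31.1 + 93.17·31.1
T = 35783 / 1007.7 = 35.5 °C

T_f ≈ 35.5 °C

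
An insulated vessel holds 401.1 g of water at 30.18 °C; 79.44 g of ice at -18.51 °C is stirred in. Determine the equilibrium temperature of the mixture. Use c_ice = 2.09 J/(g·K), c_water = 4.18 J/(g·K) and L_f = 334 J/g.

T_f ≈ 10.5 °C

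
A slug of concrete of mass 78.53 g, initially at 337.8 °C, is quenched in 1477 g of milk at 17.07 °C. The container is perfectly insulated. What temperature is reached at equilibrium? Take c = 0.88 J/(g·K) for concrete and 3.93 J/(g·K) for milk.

Net heat exchanged in the isolated system is zero:
78.53*0.88*(T − 337.8) + 1477*3.93*(T − 17.07) = 0
69.11(T − 337.8) + 5804.6(T − 17.07) = 0
5873.7 T = 122429
T ≈ 20.84 °C

T_f ≈ 20.8 °C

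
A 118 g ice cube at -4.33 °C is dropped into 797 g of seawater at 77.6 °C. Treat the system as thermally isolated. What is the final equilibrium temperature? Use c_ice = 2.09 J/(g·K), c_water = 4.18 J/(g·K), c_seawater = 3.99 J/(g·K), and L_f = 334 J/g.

Net heat exchanged in the isolated system is zero:
warm ice to 0 °C: 118×2.09×(0 − (-4.33)) = 1067.9
  fusion: m_ice L_f = 118×334 = 39412
  warm the meltwater: 493.24 T
  seawater cools: 797×3.99×(T − 77.6) = 3180(T − 77.6)
3673.3 T = 246770 − 40480 = 206290
T ≈ 56.16 °C (positive, so assuming full melt was valid).

T_f ≈ 56.2 °C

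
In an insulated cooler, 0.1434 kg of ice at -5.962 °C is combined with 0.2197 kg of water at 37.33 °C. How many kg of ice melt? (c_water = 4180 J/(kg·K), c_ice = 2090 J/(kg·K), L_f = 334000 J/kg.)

Cooling the water to 0 °C releases 0.2197·4180·37.33 = 34282 J.
Warming the ice to 0 °C takes 0.1434·2090·5.962 = 1786.8 J, leaving 32495 J for melting.
Melting all 0.1434 kg of ice would need 0.1434·334000 = 47896 J.
32495 J < 47896 J, so only part of the ice melts and the system sits at 0 °C.
m_melt = 32495 / L_f = 0.09729 kg.

m_melted ≈ 0.0973 kg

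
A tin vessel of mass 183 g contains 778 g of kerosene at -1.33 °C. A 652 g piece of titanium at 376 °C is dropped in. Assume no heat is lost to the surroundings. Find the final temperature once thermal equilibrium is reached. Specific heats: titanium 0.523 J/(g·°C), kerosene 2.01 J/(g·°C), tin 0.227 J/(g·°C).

T_f ≈ 64.8 °C

Taking heat into each body as positive, Σ m c ΔT = 0:
652×0.523×(T − 376) + 778×2.01×(T − (-1.33)) + 183×0.227×(T − (-1.33)) = 0
341(T − 376) + 1563.8(T − (-1.33)) + 41.54(T − (-1.33)) = 0
1946.3 T = 126079
T ≈ 64.78 °C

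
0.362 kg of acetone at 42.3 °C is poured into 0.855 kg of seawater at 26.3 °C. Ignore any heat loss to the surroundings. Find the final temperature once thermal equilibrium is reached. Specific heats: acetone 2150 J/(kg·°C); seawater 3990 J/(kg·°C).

With ΣQ=0 the equilibrium temperature is the m·c-weighted mean:
T_f = (778.3·42.3 + 3411.4·26.3) / (778.3 + 3411.4)
    = 122643 / 4189.8 ≈ 29.27 °C

T_f ≈ 29.3 °C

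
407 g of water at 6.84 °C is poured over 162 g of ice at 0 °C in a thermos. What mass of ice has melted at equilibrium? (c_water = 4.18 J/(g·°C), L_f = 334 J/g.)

m_melted ≈ 34.8 g

Heat available from the water dropping to 0 °C: 407·4.18·6.84 = 11637 J.
To melt every bit of ice: 162·334 = 54108 J.
That's not enough to melt it all — equilibrium is at 0 °C with ice remaining.
m_melted·334 = 11637  ⇒  m_melted ≈ 34.84 g.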